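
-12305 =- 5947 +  - 6358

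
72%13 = 7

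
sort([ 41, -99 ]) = [ - 99,41]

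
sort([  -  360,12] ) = [-360,12] 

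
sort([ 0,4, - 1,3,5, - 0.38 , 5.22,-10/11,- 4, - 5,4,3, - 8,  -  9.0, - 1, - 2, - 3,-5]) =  [ - 9.0, - 8 , - 5, - 5 , -4, - 3, -2  , - 1, - 1,  -  10/11, - 0.38, 0,3 , 3,4,4, 5,5.22 ] 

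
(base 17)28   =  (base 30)1c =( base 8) 52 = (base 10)42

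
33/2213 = 33/2213 = 0.01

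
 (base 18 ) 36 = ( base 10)60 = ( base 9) 66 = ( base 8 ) 74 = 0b111100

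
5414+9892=15306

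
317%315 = 2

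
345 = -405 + 750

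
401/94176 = 401/94176 = 0.00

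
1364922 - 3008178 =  - 1643256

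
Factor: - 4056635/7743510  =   - 811327/1548702=- 2^( - 1)*3^( - 2 )*11^1*97^( - 1)*887^( - 1)*73757^1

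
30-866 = -836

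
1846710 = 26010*71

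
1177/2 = 1177/2 = 588.50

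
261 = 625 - 364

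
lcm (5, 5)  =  5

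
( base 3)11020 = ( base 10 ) 114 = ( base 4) 1302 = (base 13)8a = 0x72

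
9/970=9/970 = 0.01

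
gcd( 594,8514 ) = 198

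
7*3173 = 22211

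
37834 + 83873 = 121707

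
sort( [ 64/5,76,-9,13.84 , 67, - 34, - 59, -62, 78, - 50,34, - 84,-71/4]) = [-84, - 62,- 59, - 50, - 34, - 71/4, - 9 , 64/5, 13.84,34, 67,  76, 78]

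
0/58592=0 = 0.00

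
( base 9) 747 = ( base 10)610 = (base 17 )21F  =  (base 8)1142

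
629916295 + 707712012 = 1337628307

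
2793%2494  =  299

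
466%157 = 152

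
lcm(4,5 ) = 20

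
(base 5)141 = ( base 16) 2e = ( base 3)1201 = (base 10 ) 46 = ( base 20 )26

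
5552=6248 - 696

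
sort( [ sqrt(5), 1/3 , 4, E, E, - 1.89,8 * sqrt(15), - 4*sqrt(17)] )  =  [ - 4*sqrt(17 ), - 1.89, 1/3 , sqrt (5), E,E, 4, 8*sqrt ( 15 )]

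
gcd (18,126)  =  18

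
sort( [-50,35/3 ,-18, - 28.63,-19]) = [-50, - 28.63 , - 19,-18, 35/3]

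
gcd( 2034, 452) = 226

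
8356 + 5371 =13727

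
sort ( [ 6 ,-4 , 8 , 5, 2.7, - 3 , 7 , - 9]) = [ - 9, - 4,  -  3, 2.7, 5 , 6,7, 8] 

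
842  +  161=1003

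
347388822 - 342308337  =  5080485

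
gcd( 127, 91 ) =1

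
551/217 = 551/217 = 2.54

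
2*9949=19898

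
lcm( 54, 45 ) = 270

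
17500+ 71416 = 88916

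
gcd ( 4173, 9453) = 3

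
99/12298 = 9/1118 = 0.01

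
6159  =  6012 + 147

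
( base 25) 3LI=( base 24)44i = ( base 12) 1496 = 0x972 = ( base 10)2418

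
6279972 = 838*7494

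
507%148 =63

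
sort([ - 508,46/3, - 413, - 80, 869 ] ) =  [ - 508,-413, -80,46/3,869 ]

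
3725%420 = 365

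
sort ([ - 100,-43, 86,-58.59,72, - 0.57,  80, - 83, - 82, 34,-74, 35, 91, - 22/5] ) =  [ - 100, - 83, - 82, - 74, - 58.59, - 43, - 22/5, - 0.57, 34, 35, 72,  80,  86,91]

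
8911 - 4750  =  4161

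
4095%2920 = 1175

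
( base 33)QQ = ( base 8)1564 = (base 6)4032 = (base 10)884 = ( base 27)15K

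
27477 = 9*3053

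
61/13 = 61/13 = 4.69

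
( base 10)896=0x380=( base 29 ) 11Q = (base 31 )SS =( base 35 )PL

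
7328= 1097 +6231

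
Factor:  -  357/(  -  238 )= 3/2 = 2^( - 1 )  *3^1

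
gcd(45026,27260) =94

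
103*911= 93833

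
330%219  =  111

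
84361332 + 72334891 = 156696223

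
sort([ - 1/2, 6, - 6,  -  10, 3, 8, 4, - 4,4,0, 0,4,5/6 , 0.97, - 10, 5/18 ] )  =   [ - 10,  -  10, - 6, - 4 ,-1/2 , 0, 0 , 5/18, 5/6, 0.97,3, 4, 4, 4 , 6 , 8 ] 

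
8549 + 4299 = 12848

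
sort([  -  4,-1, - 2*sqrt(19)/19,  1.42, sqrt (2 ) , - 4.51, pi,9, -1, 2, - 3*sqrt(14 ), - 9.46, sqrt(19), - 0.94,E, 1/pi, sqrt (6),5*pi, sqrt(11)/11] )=[ - 3*sqrt( 14),-9.46 ,-4.51,-4, - 1,-1,-0.94,-2*sqrt(19)/19, sqrt( 11) /11,  1/pi, sqrt (2), 1.42 , 2,sqrt ( 6), E,  pi, sqrt( 19), 9, 5*pi]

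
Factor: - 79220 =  - 2^2*5^1*17^1*233^1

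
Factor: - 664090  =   -2^1*5^1*7^1*53^1*179^1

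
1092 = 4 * 273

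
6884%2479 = 1926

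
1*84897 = 84897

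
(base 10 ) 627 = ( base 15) 2bc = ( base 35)hw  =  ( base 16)273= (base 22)16b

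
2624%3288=2624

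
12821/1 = 12821 =12821.00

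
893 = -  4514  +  5407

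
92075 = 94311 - 2236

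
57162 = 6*9527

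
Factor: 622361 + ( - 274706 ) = 3^1*5^1*7^2*11^1*43^1 = 347655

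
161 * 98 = 15778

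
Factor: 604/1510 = 2^1 * 5^( - 1 ) = 2/5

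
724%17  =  10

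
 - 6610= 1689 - 8299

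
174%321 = 174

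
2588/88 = 647/22 = 29.41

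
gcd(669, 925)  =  1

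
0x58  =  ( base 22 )40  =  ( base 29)31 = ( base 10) 88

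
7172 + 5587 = 12759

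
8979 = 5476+3503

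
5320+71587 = 76907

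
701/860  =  701/860 = 0.82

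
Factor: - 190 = -2^1*5^1*19^1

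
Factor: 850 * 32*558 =15177600= 2^7*3^2*5^2*17^1*31^1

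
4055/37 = 4055/37 = 109.59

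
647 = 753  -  106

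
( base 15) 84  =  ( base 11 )103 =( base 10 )124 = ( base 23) 59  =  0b1111100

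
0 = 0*250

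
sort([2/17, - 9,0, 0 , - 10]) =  [-10, - 9, 0, 0 , 2/17] 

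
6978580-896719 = 6081861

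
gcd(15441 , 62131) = 1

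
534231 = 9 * 59359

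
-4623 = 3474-8097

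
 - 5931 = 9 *(-659) 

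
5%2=1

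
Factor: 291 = 3^1*97^1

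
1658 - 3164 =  - 1506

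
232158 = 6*38693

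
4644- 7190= -2546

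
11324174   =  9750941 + 1573233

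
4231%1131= 838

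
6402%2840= 722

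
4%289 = 4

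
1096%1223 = 1096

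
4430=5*886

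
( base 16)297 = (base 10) 663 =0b1010010111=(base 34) jh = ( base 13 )3C0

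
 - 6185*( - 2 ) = 12370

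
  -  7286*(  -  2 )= 14572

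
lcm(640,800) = 3200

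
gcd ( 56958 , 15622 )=2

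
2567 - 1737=830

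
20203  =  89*227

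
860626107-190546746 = 670079361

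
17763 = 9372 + 8391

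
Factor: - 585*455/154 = -38025/22 = - 2^(- 1)*3^2*5^2* 11^ ( - 1 ) * 13^2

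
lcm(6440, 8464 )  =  296240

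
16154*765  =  12357810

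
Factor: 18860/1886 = 10 = 2^1* 5^1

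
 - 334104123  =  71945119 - 406049242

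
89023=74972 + 14051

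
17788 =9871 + 7917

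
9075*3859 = 35020425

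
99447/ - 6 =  - 33149/2  =  - 16574.50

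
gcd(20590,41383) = 29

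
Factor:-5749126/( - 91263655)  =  2^1*5^ ( - 1) * 7^ ( - 1 )*113371^(  -  1)*124981^1 = 249962/3967985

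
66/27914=33/13957 = 0.00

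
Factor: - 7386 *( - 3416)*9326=2^5*3^1 * 7^1* 61^1*1231^1*4663^1  =  235300351776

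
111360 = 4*27840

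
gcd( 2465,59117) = 1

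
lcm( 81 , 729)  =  729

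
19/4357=19/4357 = 0.00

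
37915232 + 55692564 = 93607796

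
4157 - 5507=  - 1350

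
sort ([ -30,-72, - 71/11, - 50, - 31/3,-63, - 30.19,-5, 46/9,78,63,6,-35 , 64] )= [-72, -63, - 50 ,-35, - 30.19,-30, - 31/3, - 71/11,-5 , 46/9, 6,63,64,78 ] 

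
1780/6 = 296+2/3 = 296.67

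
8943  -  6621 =2322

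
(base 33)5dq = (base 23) b3c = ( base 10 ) 5900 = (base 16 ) 170C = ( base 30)6GK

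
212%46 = 28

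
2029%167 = 25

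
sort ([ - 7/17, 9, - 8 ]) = [ - 8,-7/17, 9 ] 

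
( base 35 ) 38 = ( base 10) 113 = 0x71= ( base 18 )65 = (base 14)81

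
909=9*101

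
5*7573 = 37865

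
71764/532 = 2563/19  =  134.89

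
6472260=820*7893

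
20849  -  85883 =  - 65034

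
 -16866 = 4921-21787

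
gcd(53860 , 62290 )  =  10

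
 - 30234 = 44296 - 74530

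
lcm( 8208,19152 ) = 57456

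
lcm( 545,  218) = 1090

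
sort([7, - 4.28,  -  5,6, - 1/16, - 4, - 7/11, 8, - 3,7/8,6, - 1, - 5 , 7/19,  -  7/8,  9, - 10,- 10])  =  [ - 10,-10, - 5,-5, - 4.28, - 4,-3,- 1,- 7/8, - 7/11,  -  1/16, 7/19,7/8,6, 6,7, 8,9]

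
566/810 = 283/405 = 0.70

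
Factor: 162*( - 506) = - 2^2 * 3^4  *11^1 * 23^1  =  - 81972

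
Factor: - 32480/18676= - 2^3*5^1 * 23^( - 1 )=   -  40/23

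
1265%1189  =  76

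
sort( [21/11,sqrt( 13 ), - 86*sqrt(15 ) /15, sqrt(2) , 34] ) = [ - 86*sqrt ( 15) /15,sqrt( 2 ),21/11,sqrt( 13 ), 34 ]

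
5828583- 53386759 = -47558176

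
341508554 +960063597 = 1301572151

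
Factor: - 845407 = - 107^1 * 7901^1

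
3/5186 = 3/5186 = 0.00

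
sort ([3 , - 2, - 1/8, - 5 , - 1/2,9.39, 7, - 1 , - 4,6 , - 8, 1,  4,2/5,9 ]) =[ - 8, - 5, - 4,-2 ,  -  1 , - 1/2, - 1/8, 2/5,1, 3,4,6, 7,  9, 9.39]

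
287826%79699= 48729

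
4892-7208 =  - 2316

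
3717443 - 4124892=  - 407449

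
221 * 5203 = 1149863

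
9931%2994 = 949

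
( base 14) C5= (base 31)5I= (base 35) 4X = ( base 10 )173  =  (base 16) ad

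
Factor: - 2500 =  - 2^2*5^4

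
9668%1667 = 1333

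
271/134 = 271/134 = 2.02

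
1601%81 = 62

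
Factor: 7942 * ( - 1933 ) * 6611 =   -  101491318346=- 2^1*11^2*19^2*601^1*1933^1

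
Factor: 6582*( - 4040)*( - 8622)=229270016160 = 2^5* 3^3*5^1*101^1*479^1*1097^1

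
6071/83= 6071/83 = 73.14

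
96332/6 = 16055 + 1/3 = 16055.33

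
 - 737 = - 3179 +2442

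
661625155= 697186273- 35561118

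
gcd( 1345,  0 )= 1345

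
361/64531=361/64531 = 0.01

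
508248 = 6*84708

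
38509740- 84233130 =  - 45723390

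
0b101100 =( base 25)1j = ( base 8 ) 54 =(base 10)44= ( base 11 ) 40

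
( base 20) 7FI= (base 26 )4fo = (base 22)69g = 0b110000101110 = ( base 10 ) 3118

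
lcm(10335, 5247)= 341055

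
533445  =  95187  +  438258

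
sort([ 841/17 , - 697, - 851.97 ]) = [-851.97,  -  697, 841/17] 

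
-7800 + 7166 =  - 634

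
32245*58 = 1870210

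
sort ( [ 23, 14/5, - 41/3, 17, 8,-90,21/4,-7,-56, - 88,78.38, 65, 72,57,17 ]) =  [-90 , - 88, - 56, - 41/3, - 7, 14/5 , 21/4, 8,17,  17, 23,57, 65, 72, 78.38]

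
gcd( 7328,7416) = 8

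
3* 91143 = 273429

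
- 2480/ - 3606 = 1240/1803 = 0.69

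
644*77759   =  50076796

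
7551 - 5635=1916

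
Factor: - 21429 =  - 3^2*2381^1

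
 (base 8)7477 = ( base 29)4IH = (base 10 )3903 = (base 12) 2313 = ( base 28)4rb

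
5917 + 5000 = 10917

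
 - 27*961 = - 25947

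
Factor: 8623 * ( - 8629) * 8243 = - 8243^1 *8623^1*8629^1 = - 613344047681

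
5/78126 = 5/78126= 0.00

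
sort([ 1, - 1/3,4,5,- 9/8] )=[ - 9/8 , - 1/3, 1,4, 5] 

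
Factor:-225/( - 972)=25/108 = 2^(- 2 ) *3^( - 3)*5^2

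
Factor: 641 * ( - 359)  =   - 359^1*641^1 = -230119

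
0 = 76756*0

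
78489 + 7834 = 86323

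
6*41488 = 248928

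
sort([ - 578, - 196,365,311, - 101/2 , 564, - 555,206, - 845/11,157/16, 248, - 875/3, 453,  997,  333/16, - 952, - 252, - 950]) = [ - 952, - 950, - 578,  -  555 , - 875/3, - 252 , - 196, - 845/11, - 101/2,  157/16, 333/16, 206, 248, 311 , 365, 453, 564, 997]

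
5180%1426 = 902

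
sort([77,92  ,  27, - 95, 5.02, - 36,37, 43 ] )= [ - 95, - 36, 5.02, 27, 37,43, 77, 92 ] 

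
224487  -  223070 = 1417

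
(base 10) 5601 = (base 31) 5PL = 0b1010111100001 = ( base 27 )7ic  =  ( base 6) 41533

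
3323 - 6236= - 2913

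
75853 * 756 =57344868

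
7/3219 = 7/3219 = 0.00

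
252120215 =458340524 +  - 206220309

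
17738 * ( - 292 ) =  - 5179496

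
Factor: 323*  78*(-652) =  - 2^3*3^1*13^1*17^1*19^1 * 163^1 = -16426488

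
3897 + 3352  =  7249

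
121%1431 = 121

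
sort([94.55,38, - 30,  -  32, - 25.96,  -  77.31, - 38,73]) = [ - 77.31, - 38,  -  32,  -  30,-25.96,  38,73,94.55]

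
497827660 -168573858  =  329253802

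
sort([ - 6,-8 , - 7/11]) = [-8, - 6,  -  7/11]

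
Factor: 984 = 2^3*3^1*41^1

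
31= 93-62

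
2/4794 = 1/2397 = 0.00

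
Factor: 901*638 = 574838 = 2^1 * 11^1 * 17^1 * 29^1*53^1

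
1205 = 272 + 933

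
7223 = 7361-138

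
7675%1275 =25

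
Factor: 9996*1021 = 10205916 = 2^2*3^1*7^2*17^1*1021^1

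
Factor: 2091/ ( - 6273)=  - 3^ ( - 1) = - 1/3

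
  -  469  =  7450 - 7919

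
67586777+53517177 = 121103954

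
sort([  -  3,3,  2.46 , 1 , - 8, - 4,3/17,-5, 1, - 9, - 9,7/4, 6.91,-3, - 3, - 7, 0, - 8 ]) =[ - 9,- 9, - 8 ,  -  8,  -  7,  -  5 ,-4, - 3, - 3, - 3,0, 3/17,1,  1 , 7/4,2.46, 3, 6.91]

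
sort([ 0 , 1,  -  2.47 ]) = [ - 2.47,0,1]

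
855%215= 210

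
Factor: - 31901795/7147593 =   -  3^( - 2)*5^1*619^(-1)*4973^1 = - 24865/5571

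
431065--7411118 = 7842183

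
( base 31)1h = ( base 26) 1M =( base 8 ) 60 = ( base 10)48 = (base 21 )26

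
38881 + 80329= 119210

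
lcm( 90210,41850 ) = 4059450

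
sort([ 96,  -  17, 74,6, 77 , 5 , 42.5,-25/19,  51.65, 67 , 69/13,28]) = [ - 17,  -  25/19, 5,69/13,6  ,  28,42.5, 51.65,67, 74 , 77  ,  96] 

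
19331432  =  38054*508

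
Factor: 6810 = 2^1 * 3^1*5^1 * 227^1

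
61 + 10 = 71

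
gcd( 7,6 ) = 1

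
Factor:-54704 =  - 2^4*13^1 * 263^1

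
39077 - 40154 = -1077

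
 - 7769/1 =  - 7769 = - 7769.00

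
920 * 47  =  43240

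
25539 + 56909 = 82448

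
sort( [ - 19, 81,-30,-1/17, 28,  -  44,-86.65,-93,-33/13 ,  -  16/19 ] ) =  [ - 93, - 86.65,-44,-30, - 19,-33/13,-16/19,-1/17, 28,81]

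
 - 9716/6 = -1620 + 2/3 = - 1619.33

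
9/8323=9/8323 = 0.00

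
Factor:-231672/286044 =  - 2^1*7^2 * 11^( - 2 )= -98/121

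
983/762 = 1 + 221/762 = 1.29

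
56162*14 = 786268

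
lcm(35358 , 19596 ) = 1626468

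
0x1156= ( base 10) 4438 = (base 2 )1000101010110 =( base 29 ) 581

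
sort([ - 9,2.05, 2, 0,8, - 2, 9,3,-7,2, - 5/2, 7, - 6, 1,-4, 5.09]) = [-9, - 7, -6,-4,-5/2,-2 , 0, 1, 2, 2,2.05, 3, 5.09, 7,8, 9 ] 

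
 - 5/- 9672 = 5/9672 = 0.00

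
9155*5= 45775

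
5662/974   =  2831/487 = 5.81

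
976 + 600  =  1576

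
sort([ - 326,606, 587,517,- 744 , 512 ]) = [-744, - 326,512, 517, 587, 606]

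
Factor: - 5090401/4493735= -5^( - 1 )*59^(  -  1)*15233^( - 1)*5090401^1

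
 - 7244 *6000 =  - 43464000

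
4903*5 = 24515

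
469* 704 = 330176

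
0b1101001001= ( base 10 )841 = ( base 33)PG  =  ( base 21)1j1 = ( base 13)4c9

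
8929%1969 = 1053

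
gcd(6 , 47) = 1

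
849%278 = 15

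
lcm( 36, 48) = 144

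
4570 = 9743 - 5173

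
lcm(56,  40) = 280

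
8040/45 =178 + 2/3 = 178.67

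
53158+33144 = 86302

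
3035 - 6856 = -3821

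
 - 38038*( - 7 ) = 266266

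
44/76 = 11/19 = 0.58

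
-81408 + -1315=-82723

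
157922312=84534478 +73387834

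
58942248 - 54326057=4616191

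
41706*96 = 4003776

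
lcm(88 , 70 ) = 3080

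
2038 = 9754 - 7716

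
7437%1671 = 753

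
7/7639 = 7/7639 = 0.00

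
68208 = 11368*6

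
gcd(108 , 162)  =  54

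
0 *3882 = 0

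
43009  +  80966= 123975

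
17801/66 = 269 + 47/66 = 269.71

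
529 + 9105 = 9634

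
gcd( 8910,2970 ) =2970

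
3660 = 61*60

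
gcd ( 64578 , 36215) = 1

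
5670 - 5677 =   -  7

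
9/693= 1/77 = 0.01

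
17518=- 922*( - 19)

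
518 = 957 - 439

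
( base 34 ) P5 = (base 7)2331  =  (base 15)3C0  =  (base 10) 855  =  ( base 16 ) 357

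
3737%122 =77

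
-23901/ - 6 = 3983 + 1/2 = 3983.50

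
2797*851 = 2380247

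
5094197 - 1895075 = 3199122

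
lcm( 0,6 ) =0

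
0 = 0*2660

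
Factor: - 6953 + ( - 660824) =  - 11^1*17^1 * 3571^1 = - 667777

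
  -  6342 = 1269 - 7611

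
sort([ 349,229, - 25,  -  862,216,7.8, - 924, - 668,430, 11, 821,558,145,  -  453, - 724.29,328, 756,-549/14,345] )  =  [ - 924, - 862,- 724.29, - 668, - 453, - 549/14, -25,7.8,11,145,  216, 229,328,345,349,  430,558,756,821] 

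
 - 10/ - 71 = 10/71 = 0.14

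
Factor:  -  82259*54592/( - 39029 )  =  2^6*31^(- 1 )*43^1 * 853^1*1259^( - 1)*1913^1 = 4490683328/39029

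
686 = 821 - 135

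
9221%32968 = 9221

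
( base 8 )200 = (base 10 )128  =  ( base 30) 48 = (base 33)3t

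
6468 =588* 11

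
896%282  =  50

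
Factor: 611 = 13^1*47^1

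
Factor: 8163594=2^1 * 3^2*59^1*7687^1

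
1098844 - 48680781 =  - 47581937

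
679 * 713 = 484127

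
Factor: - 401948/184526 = -2^1*17^1 * 23^1*359^( - 1) = - 782/359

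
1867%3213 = 1867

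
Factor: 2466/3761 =2^1* 3^2*137^1*3761^( - 1 )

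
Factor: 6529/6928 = 2^(- 4)*433^( - 1) * 6529^1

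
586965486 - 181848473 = 405117013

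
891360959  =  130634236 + 760726723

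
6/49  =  6/49 = 0.12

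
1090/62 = 545/31 = 17.58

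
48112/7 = 6873 + 1/7= 6873.14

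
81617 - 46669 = 34948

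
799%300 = 199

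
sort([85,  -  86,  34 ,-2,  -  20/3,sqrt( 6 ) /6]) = [  -  86,-20/3,-2, sqrt( 6 ) /6,34, 85] 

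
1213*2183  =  2647979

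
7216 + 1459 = 8675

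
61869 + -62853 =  - 984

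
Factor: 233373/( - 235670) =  - 2^( - 1 ) * 3^1*5^( - 1) * 7^1*11113^1*23567^( - 1) 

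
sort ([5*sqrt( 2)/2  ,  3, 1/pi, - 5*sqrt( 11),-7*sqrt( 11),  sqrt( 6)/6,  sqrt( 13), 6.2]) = [ - 7*sqrt( 11), - 5*sqrt( 11 ),  1/pi, sqrt(6 )/6, 3 , 5*sqrt(2)/2,  sqrt(13) , 6.2]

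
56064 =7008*8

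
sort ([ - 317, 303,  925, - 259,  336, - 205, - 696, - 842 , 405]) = [ - 842, - 696, - 317 , - 259, - 205,303, 336,405,  925] 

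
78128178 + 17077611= 95205789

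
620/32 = 155/8 = 19.38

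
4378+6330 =10708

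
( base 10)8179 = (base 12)4897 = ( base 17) 1B52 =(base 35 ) 6no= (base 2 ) 1111111110011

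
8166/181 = 45 + 21/181 = 45.12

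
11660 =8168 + 3492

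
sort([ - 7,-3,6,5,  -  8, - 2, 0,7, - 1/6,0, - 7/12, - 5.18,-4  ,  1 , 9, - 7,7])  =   [ - 8, - 7,- 7, - 5.18,-4,-3, - 2 ,-7/12,- 1/6,0,0,  1,5, 6,  7,7,9]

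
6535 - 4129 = 2406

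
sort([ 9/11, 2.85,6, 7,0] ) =[0,9/11, 2.85, 6,7]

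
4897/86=4897/86 = 56.94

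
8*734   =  5872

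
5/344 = 5/344 = 0.01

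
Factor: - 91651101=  - 3^1 * 1361^1 * 22447^1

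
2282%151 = 17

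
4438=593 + 3845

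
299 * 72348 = 21632052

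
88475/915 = 96 + 127/183 = 96.69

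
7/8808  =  7/8808=   0.00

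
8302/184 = 4151/92= 45.12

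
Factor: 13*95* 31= 5^1*13^1*19^1*31^1 = 38285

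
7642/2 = 3821 = 3821.00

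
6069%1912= 333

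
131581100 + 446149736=577730836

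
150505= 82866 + 67639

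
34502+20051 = 54553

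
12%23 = 12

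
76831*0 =0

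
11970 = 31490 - 19520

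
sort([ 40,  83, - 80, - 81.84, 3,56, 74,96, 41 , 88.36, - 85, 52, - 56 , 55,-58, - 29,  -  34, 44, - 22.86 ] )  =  [ - 85 , - 81.84, - 80, - 58, - 56, - 34 , - 29, - 22.86, 3, 40,41, 44, 52, 55 , 56, 74,83,88.36, 96]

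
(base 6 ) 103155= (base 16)212f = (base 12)4abb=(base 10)8495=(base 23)G18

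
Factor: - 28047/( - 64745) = 3^1*5^(- 1)*23^( - 1)*563^( - 1)*9349^1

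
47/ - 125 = - 1 + 78/125 =- 0.38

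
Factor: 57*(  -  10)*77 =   -  43890 = - 2^1 *3^1*5^1*7^1*11^1*19^1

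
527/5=105 + 2/5 = 105.40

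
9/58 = 9/58  =  0.16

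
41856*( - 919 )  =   - 38465664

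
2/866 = 1/433 = 0.00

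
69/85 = 69/85= 0.81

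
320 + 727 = 1047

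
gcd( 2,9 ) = 1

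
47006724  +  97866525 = 144873249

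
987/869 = 987/869 = 1.14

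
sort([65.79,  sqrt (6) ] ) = [ sqrt(6 ), 65.79]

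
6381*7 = 44667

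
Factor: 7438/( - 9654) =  -3^ ( - 1 )*1609^(- 1)*3719^1 =-3719/4827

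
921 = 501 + 420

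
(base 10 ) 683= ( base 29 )ng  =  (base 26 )107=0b1010101011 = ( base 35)ji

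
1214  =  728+486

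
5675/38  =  149 + 13/38 = 149.34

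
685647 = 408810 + 276837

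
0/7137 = 0= 0.00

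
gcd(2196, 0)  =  2196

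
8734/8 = 4367/4 = 1091.75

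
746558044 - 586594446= 159963598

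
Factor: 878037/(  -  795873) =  - 13^( - 1)*20407^(-1)*292679^1 = - 292679/265291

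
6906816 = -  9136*( - 756) 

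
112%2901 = 112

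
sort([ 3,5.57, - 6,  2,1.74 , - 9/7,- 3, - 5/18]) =[ - 6,-3, - 9/7,-5/18 , 1.74,2,3,5.57] 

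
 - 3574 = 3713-7287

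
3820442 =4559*838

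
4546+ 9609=14155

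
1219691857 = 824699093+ 394992764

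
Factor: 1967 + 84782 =13^1*6673^1 = 86749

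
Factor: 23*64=2^6*23^1  =  1472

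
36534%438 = 180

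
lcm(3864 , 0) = 0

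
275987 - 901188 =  -625201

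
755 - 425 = 330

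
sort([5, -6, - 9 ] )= [ - 9, - 6, 5]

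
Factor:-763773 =-3^1*29^1 *8779^1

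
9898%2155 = 1278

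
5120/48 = 320/3 = 106.67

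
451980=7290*62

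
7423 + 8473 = 15896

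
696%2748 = 696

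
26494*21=556374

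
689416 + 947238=1636654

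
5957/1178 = 5957/1178 =5.06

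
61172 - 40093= 21079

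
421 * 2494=1049974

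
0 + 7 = 7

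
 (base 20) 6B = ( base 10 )131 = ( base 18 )75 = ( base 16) 83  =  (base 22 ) 5L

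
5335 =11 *485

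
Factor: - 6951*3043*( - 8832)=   186813518976=2^7*3^2 * 7^1 * 17^1*23^1* 179^1*331^1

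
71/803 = 71/803 = 0.09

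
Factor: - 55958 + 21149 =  - 3^1*41^1  *  283^1= -  34809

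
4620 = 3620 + 1000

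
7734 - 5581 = 2153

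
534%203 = 128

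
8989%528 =13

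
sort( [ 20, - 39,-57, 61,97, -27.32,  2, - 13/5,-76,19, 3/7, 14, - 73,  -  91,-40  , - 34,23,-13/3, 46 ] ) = [- 91, - 76, - 73, - 57, - 40, - 39, - 34, - 27.32, - 13/3, - 13/5, 3/7 , 2 , 14, 19, 20, 23,46, 61, 97 ] 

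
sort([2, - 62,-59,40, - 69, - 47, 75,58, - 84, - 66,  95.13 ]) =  [ - 84, - 69, - 66, - 62, - 59, - 47,2, 40, 58, 75,95.13]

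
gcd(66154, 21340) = 2134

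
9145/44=207 + 37/44 = 207.84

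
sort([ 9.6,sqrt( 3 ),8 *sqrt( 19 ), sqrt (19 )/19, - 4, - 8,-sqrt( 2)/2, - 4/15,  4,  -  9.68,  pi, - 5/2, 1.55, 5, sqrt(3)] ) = [ - 9.68, - 8, - 4, - 5/2, - sqrt(2)/2, - 4/15,sqrt( 19 ) /19,1.55, sqrt( 3), sqrt( 3),pi, 4, 5 , 9.6 , 8*sqrt(19) ] 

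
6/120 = 1/20 = 0.05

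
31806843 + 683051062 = 714857905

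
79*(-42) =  - 3318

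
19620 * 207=4061340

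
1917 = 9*213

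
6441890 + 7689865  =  14131755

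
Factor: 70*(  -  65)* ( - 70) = 2^2*5^3*7^2*13^1 = 318500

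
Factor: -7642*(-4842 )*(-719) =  - 2^2 * 3^2 * 269^1*719^1*3821^1 = - 26604843516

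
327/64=5 + 7/64= 5.11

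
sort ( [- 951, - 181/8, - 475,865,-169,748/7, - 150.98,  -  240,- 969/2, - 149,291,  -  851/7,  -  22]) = [  -  951,-969/2,  -  475, - 240, -169,-150.98, - 149,-851/7, - 181/8,-22,748/7, 291 , 865 ]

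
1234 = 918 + 316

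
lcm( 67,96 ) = 6432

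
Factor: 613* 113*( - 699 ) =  - 3^1*113^1 * 233^1*613^1 =- 48419031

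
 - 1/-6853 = 1/6853 = 0.00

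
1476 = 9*164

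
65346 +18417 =83763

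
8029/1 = 8029 = 8029.00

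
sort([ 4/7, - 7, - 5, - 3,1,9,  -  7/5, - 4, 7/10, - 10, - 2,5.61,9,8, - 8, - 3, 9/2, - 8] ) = [ - 10, - 8, - 8, - 7, - 5,-4,  -  3, - 3,- 2, - 7/5,4/7, 7/10,1 , 9/2,5.61,8,9, 9]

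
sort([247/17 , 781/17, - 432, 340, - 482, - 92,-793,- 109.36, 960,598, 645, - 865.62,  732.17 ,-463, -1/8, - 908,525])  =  [ - 908, - 865.62, - 793 , - 482, -463,-432,-109.36, -92,-1/8,247/17,781/17,  340, 525,598, 645,732.17,960]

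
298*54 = 16092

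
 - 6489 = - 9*721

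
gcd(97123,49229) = 1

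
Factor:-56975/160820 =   -  265/748= - 2^(-2 )*5^1*11^ ( - 1) * 17^( - 1)*53^1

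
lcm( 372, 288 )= 8928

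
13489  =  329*41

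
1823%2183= 1823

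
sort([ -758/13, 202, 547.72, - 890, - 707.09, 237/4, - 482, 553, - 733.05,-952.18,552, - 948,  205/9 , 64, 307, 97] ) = [ - 952.18, - 948,-890 , - 733.05, - 707.09, - 482 ,  -  758/13,205/9, 237/4,  64, 97, 202, 307, 547.72, 552, 553 ] 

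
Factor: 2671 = 2671^1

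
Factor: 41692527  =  3^2*59^1*78517^1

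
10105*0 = 0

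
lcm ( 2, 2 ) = 2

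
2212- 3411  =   - 1199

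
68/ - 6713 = -68/6713 = -0.01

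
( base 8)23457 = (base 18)1CH5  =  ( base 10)10031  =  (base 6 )114235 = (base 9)14675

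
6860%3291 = 278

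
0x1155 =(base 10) 4437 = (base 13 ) 2034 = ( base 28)5ID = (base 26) 6eh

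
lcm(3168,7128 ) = 28512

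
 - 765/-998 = 765/998 = 0.77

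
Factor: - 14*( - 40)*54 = 2^5*3^3*5^1*7^1 = 30240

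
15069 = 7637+7432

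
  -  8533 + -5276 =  - 13809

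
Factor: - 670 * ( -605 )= 2^1 * 5^2*11^2*67^1 = 405350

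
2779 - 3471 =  - 692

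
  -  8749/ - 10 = 874 + 9/10=874.90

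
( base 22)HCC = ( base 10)8504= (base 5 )233004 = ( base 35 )6wy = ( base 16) 2138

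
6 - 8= - 2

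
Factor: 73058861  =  673^1 * 108557^1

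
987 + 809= 1796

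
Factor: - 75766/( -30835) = 86/35= 2^1*5^ ( - 1)*7^(-1 )*43^1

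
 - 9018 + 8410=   -  608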